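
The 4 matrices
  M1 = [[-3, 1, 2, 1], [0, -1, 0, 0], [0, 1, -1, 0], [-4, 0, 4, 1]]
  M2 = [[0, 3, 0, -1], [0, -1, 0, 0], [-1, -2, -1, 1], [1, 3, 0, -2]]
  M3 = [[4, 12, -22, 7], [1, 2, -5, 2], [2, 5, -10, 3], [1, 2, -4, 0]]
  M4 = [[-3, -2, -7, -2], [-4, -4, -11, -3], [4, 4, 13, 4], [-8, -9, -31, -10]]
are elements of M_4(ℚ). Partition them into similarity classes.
1 class: {M1, M2, M3, M4}

Characteristic polynomials: χ_{M1} = (x + 1)^4, χ_{M2} = (x + 1)^4, χ_{M3} = (x + 1)^4, χ_{M4} = (x + 1)^4.

{M1, M2, M3, M4}: invariant factors (x + 1)^2, (x + 1)^2.

Matrices are similar if and only if their invariant-factor lists agree; the partition into similarity classes is {M1, M2, M3, M4}.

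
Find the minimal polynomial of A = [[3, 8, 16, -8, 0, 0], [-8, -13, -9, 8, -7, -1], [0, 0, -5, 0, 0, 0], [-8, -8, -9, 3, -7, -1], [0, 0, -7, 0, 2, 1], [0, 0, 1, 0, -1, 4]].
m_A(x) = (x - 3)^2(x + 5)

The characteristic polynomial factors as (x - 3)^3(x + 5)^3. The minimal polynomial is ∏(x - λ)^{k_λ} where k_λ is the size of the largest Jordan block at λ.

For λ = -5: rank(A + 5I) = 3, and the largest Jordan block has size 1 (the smallest k with rank((A + 5I)^k) = rank((A + 5I)^(k+1))).
For λ = 3: rank(A - 3I) = 4, and the largest Jordan block has size 2 (the smallest k with rank((A - 3I)^k) = rank((A - 3I)^(k+1))).

So m_A(x) = (x - 3)^2(x + 5).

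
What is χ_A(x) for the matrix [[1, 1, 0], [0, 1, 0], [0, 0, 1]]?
χ_A(x) = (x - 1)^3

xI - A = [[x - 1, -1, 0], [0, x - 1, 0], [0, 0, x - 1]].

Expanding det(xI - A) along the first row:
det(xI - A) = + (x - 1)·det([[x - 1, 0], [0, x - 1]]) - (-1)·det([[0, 0], [0, x - 1]]) + (0)·det([[0, x - 1], [0, 0]]).

Evaluating gives χ_A(x) = x^3 - 3x^2 + 3x - 1 = (x - 1)^3.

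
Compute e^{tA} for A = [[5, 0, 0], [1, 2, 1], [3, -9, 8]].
A has Jordan form J = [[5, 1, 0], [0, 5, 0], [0, 0, 5]] with A = PJP^{-1}, so e^{tA} = P e^{tJ} P^{-1}.

For a Jordan block J_k(λ), e^{tJ_k(λ)} = e^{λt} · (I + tN + t^2 N^2/2! + ... + t^{k-1} N^{k-1}/(k-1)!) where N is the nilpotent superdiagonal part.

Assembling the blocks and conjugating back gives the entries of e^{tA} as shown above.

e^{tA} = [[e^{5*t}, 0, 0], [t*e^{5*t}, (1 - 3*t)*e^{5*t}, t*e^{5*t}], [3*t*e^{5*t}, -9*t*e^{5*t}, (3*t + 1)*e^{5*t}]]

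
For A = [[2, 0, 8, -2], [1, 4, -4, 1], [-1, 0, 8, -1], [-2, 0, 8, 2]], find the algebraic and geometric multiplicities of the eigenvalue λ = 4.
algebraic multiplicity 4, geometric multiplicity 3

The characteristic polynomial is (x - 4)^4, so the factor x - 4 appears with exponent 4: the algebraic multiplicity is 4.

rank(A - 4I) = 1, so the eigenspace has dimension 4 - 1 = 3: the geometric multiplicity is 3.

Since 3 < 4, A is not diagonalizable.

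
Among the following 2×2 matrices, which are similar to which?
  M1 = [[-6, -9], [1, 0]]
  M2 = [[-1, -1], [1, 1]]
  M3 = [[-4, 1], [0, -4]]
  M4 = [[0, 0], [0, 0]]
Characteristic polynomials: χ_{M1} = (x + 3)^2, χ_{M2} = x^2, χ_{M3} = (x + 4)^2, χ_{M4} = x^2.

{M1}: invariant factors (x + 3)^2.

{M2}: invariant factors x^2.

{M3}: invariant factors (x + 4)^2.

{M4}: invariant factors x, x.

Matrices are similar if and only if their invariant-factor lists agree; the partition into similarity classes is {M1}, {M2}, {M3}, {M4}.

4 classes: {M1}, {M2}, {M3}, {M4}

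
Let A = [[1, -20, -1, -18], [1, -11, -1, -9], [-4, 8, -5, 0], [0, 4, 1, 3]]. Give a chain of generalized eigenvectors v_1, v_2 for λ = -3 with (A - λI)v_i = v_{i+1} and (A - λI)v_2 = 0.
v_1 = [[-4, -2, 0, 1]]^T, v_2 = [[6, 3, 0, -2]]^T

We seek v_1 ∈ ker((A + 3I)^2) \ ker(A + 3I), then set v_{i+1} = (A + 3I) v_i.

One such chain is v_1 = [[-4, -2, 0, 1]]^T, v_2 = [[6, 3, 0, -2]]^T. Check: (A + 3I) v_2 = [[0, 0, 0, 0]]^T = 0.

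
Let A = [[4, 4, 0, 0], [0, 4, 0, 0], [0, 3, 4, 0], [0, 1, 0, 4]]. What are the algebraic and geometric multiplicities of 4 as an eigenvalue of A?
algebraic multiplicity 4, geometric multiplicity 3

The characteristic polynomial is (x - 4)^4, so the factor x - 4 appears with exponent 4: the algebraic multiplicity is 4.

rank(A - 4I) = 1, so the eigenspace has dimension 4 - 1 = 3: the geometric multiplicity is 3.

Since 3 < 4, A is not diagonalizable.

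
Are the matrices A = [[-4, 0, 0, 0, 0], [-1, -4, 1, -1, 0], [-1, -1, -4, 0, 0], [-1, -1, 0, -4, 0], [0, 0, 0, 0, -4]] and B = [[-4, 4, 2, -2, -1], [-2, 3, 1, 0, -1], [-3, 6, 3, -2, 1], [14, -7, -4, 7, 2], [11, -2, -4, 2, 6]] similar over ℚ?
trace(A) = -20 but trace(B) = 15. The trace is a similarity invariant, so A and B are not similar.

No.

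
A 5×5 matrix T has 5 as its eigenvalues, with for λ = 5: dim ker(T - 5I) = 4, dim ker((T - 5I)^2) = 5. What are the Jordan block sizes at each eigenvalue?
Jordan blocks: (5, 2), (5, 1), (5, 1), (5, 1)

λ = 5: successive nullity increments [4, 1] count blocks of size ≥ k; block sizes are [2, 1, 1, 1].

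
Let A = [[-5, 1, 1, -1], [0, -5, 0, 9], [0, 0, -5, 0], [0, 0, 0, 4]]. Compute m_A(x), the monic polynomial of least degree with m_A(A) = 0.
The characteristic polynomial factors as (x - 4)(x + 5)^3. The minimal polynomial is ∏(x - λ)^{k_λ} where k_λ is the size of the largest Jordan block at λ.

For λ = -5: rank(A + 5I) = 2, and the largest Jordan block has size 2 (the smallest k with rank((A + 5I)^k) = rank((A + 5I)^(k+1))).
For λ = 4: rank(A - 4I) = 3, and the largest Jordan block has size 1 (the smallest k with rank((A - 4I)^k) = rank((A - 4I)^(k+1))).

So m_A(x) = (x - 4)(x + 5)^2.

m_A(x) = (x - 4)(x + 5)^2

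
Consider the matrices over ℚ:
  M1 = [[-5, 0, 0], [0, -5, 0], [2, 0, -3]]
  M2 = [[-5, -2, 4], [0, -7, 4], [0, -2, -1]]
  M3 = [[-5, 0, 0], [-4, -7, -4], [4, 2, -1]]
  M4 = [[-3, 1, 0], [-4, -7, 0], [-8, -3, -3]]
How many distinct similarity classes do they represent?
Characteristic polynomials: χ_{M1} = (x + 3)(x + 5)^2, χ_{M2} = (x + 3)(x + 5)^2, χ_{M3} = (x + 3)(x + 5)^2, χ_{M4} = (x + 3)(x + 5)^2.

{M1, M2, M3}: invariant factors x + 5, (x + 3)(x + 5).

{M4}: invariant factors (x + 3)(x + 5)^2.

Matrices are similar if and only if their invariant-factor lists agree; the partition into similarity classes is {M1, M2, M3}, {M4}.

2 classes: {M1, M2, M3}, {M4}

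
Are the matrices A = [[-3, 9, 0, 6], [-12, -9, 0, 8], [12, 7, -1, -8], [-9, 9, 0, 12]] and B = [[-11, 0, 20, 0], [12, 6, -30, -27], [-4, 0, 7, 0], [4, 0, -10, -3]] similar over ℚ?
No.

Both have characteristic polynomial (x - 6)(x + 1)(x + 3)^2, but the minimal polynomial of A is (x - 6)(x + 1)(x + 3)^2 while the minimal polynomial of B is (x - 6)(x + 1)(x + 3). The minimal polynomial is a similarity invariant, so A and B are not similar.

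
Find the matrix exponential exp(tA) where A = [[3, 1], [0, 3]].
A has Jordan form J = [[3, 1], [0, 3]] with A = PJP^{-1}, so e^{tA} = P e^{tJ} P^{-1}.

For a Jordan block J_k(λ), e^{tJ_k(λ)} = e^{λt} · (I + tN + t^2 N^2/2! + ... + t^{k-1} N^{k-1}/(k-1)!) where N is the nilpotent superdiagonal part.

Assembling the blocks and conjugating back gives the entries of e^{tA} as shown above.

e^{tA} = [[e^{3*t}, t*e^{3*t}], [0, e^{3*t}]]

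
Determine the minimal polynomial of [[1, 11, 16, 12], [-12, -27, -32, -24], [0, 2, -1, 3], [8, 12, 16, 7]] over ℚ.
The characteristic polynomial factors as (x + 5)^4. The minimal polynomial is ∏(x - λ)^{k_λ} where k_λ is the size of the largest Jordan block at λ.

For λ = -5: rank(A + 5I) = 2, and the largest Jordan block has size 2 (the smallest k with rank((A + 5I)^k) = rank((A + 5I)^(k+1))).

So m_A(x) = (x + 5)^2.

m_A(x) = (x + 5)^2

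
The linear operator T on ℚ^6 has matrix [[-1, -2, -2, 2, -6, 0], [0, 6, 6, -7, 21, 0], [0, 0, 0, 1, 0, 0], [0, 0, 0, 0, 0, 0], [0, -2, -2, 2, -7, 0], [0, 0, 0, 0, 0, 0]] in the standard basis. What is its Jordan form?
J = [[-1, 0, 0, 0, 0, 0], [0, -1, 0, 0, 0, 0], [0, 0, 0, 1, 0, 0], [0, 0, 0, 0, 0, 0], [0, 0, 0, 0, 0, 0], [0, 0, 0, 0, 0, 0]]

The characteristic polynomial is det(xI - A) = x^4(x + 1)^2, so the eigenvalues are -1 (algebraic multiplicity 2), 0 (algebraic multiplicity 4).

For λ = -1: rank(A + I) = 4. The eigenspace has dimension 6 - 4 = 2, so there are 2 Jordan blocks; the rank sequence gives block sizes [1, 1].

For λ = 0: rank(A) = 3, rank(A^2) = 2. The eigenspace has dimension 6 - 3 = 3, so there are 3 Jordan blocks; the rank sequence gives block sizes [2, 1, 1].

Assembling the blocks gives the Jordan form J above.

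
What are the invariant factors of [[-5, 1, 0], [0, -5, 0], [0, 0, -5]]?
x + 5, (x + 5)^2

The Jordan structure of A has elementary divisors (x + 5)^2, (x + 5). Arranging the block sizes at each eigenvalue in decreasing order and taking row products gives the invariant factors.

Invariant factors (smallest first, each dividing the next): x + 5, (x + 5)^2.

Check: the last factor (x + 5)^2 is the minimal polynomial, and the product (x + 5)^3 is the characteristic polynomial.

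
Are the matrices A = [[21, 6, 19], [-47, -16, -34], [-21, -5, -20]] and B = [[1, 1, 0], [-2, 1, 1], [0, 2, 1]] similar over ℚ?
No.

trace(A) = -15 but trace(B) = 3. The trace is a similarity invariant, so A and B are not similar.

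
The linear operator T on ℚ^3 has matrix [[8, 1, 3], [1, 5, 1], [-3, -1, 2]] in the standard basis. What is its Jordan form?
The characteristic polynomial is det(xI - A) = (x - 5)^3, so the eigenvalues are 5 (algebraic multiplicity 3).

For λ = 5: rank(A - 5I) = 2, rank((A - 5I)^2) = 1, rank((A - 5I)^3) = 0. The eigenspace has dimension 3 - 2 = 1, so there is 1 Jordan block; the rank sequence gives block sizes [3].

Assembling the blocks gives the Jordan form J above.

J = [[5, 1, 0], [0, 5, 1], [0, 0, 5]]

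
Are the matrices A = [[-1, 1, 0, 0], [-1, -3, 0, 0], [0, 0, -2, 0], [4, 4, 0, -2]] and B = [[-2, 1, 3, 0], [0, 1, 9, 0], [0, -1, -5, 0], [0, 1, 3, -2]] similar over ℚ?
Yes.

Two matrices over a field are similar if and only if they have the same invariant factors.

Both A and B have characteristic polynomial (x + 2)^4 and minimal polynomial (x + 2)^2. Computing further, both have invariant factors x + 2, x + 2, (x + 2)^2. Hence A and B are similar.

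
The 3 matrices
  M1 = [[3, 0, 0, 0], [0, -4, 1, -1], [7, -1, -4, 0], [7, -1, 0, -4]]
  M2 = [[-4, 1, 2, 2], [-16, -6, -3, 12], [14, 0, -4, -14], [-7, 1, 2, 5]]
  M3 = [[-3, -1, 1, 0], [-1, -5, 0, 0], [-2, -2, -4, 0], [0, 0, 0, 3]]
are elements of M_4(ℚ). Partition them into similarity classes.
1 class: {M1, M2, M3}

Characteristic polynomials: χ_{M1} = (x - 3)(x + 4)^3, χ_{M2} = (x - 3)(x + 4)^3, χ_{M3} = (x - 3)(x + 4)^3.

{M1, M2, M3}: invariant factors (x - 3)(x + 4)^3.

Matrices are similar if and only if their invariant-factor lists agree; the partition into similarity classes is {M1, M2, M3}.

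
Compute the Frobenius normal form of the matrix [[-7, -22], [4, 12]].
The invariant factors of A (the non-unit diagonal entries of the Smith normal form of xI - A over ℚ[x]) are (x - 4)(x - 1), each dividing the next. The characteristic polynomial is their product, (x - 4)(x - 1).

The rational canonical form is the block-diagonal matrix of companion matrices C(f_i):
R = [[0, -4], [1, 5]].

R = [[0, -4], [1, 5]]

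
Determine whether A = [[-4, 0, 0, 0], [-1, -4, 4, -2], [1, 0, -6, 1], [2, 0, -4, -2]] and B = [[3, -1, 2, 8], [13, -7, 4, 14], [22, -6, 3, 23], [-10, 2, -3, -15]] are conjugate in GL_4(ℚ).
Yes.

Two matrices over a field are similar if and only if they have the same invariant factors.

Both A and B have characteristic polynomial (x + 4)^4 and minimal polynomial (x + 4)^2. Computing further, both have invariant factors (x + 4)^2, (x + 4)^2. Hence A and B are similar.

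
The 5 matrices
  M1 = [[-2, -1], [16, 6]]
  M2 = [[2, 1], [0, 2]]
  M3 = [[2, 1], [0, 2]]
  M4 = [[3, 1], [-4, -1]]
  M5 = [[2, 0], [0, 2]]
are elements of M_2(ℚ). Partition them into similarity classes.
3 classes: {M1, M2, M3}, {M4}, {M5}

Characteristic polynomials: χ_{M1} = (x - 2)^2, χ_{M2} = (x - 2)^2, χ_{M3} = (x - 2)^2, χ_{M4} = (x - 1)^2, χ_{M5} = (x - 2)^2.

{M1, M2, M3}: invariant factors (x - 2)^2.

{M4}: invariant factors (x - 1)^2.

{M5}: invariant factors x - 2, x - 2.

Matrices are similar if and only if their invariant-factor lists agree; the partition into similarity classes is {M1, M2, M3}, {M4}, {M5}.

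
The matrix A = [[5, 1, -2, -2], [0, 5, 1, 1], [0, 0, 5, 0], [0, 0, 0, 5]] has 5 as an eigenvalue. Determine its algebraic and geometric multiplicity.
algebraic multiplicity 4, geometric multiplicity 2

The characteristic polynomial is (x - 5)^4, so the factor x - 5 appears with exponent 4: the algebraic multiplicity is 4.

rank(A - 5I) = 2, so the eigenspace has dimension 4 - 2 = 2: the geometric multiplicity is 2.

Since 2 < 4, A is not diagonalizable.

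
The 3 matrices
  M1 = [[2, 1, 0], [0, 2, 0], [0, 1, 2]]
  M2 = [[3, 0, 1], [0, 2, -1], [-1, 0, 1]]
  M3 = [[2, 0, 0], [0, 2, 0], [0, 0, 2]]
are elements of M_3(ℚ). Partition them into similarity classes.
3 classes: {M1}, {M2}, {M3}

Characteristic polynomials: χ_{M1} = (x - 2)^3, χ_{M2} = (x - 2)^3, χ_{M3} = (x - 2)^3.

{M1}: invariant factors x - 2, (x - 2)^2.

{M2}: invariant factors (x - 2)^3.

{M3}: invariant factors x - 2, x - 2, x - 2.

Matrices are similar if and only if their invariant-factor lists agree; the partition into similarity classes is {M1}, {M2}, {M3}.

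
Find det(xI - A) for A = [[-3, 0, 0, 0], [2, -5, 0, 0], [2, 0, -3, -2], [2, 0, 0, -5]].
xI - A = [[x + 3, 0, 0, 0], [-2, x + 5, 0, 0], [-2, 0, x + 3, 2], [-2, 0, 0, x + 5]].

Expanding det(xI - A) along the first row:
det(xI - A) = + (x + 3)·det([[x + 5, 0, 0], [0, x + 3, 2], [0, 0, x + 5]]) - (0)·det([[-2, 0, 0], [-2, x + 3, 2], [-2, 0, x + 5]]) + (0)·det([[-2, x + 5, 0], [-2, 0, 2], [-2, 0, x + 5]]) - (0)·det([[-2, x + 5, 0], [-2, 0, x + 3], [-2, 0, 0]]).

Evaluating gives χ_A(x) = x^4 + 16x^3 + 94x^2 + 240x + 225 = (x + 3)^2(x + 5)^2.

χ_A(x) = (x + 3)^2(x + 5)^2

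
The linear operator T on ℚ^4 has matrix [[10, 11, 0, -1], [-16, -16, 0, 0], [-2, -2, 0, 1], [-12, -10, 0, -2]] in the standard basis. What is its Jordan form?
J = [[-4, 1, 0, 0], [0, -4, 0, 0], [0, 0, 0, 1], [0, 0, 0, 0]]

The characteristic polynomial is det(xI - A) = x^2(x + 4)^2, so the eigenvalues are -4 (algebraic multiplicity 2), 0 (algebraic multiplicity 2).

For λ = -4: rank(A + 4I) = 3, rank((A + 4I)^2) = 2. The eigenspace has dimension 4 - 3 = 1, so there is 1 Jordan block; the rank sequence gives block sizes [2].

For λ = 0: rank(A) = 3, rank(A^2) = 2. The eigenspace has dimension 4 - 3 = 1, so there is 1 Jordan block; the rank sequence gives block sizes [2].

Assembling the blocks gives the Jordan form J above.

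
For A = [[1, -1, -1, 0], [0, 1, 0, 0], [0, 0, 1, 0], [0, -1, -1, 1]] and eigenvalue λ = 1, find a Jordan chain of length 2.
We seek v_1 ∈ ker((A - I)^2) \ ker(A - I), then set v_{i+1} = (A - I) v_i.

One such chain is v_1 = [[-2, 1, 0, 0]]^T, v_2 = [[-1, 0, 0, -1]]^T. Check: (A - I) v_2 = [[0, 0, 0, 0]]^T = 0.

v_1 = [[-2, 1, 0, 0]]^T, v_2 = [[-1, 0, 0, -1]]^T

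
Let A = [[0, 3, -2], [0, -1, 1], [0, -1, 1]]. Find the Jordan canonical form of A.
J = [[0, 1, 0], [0, 0, 1], [0, 0, 0]]

The characteristic polynomial is det(xI - A) = x^3, so the eigenvalues are 0 (algebraic multiplicity 3).

For λ = 0: rank(A) = 2, rank(A^2) = 1, rank(A^3) = 0. The eigenspace has dimension 3 - 2 = 1, so there is 1 Jordan block; the rank sequence gives block sizes [3].

Assembling the blocks gives the Jordan form J above.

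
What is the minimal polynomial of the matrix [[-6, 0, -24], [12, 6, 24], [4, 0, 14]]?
m_A(x) = (x - 6)(x - 2)

The characteristic polynomial factors as (x - 6)^2(x - 2). The minimal polynomial is ∏(x - λ)^{k_λ} where k_λ is the size of the largest Jordan block at λ.

For λ = 2: rank(A - 2I) = 2, and the largest Jordan block has size 1 (the smallest k with rank((A - 2I)^k) = rank((A - 2I)^(k+1))).
For λ = 6: rank(A - 6I) = 1, and the largest Jordan block has size 1 (the smallest k with rank((A - 6I)^k) = rank((A - 6I)^(k+1))).

So m_A(x) = (x - 6)(x - 2).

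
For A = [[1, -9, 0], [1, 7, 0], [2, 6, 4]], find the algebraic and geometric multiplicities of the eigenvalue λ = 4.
The characteristic polynomial is (x - 4)^3, so the factor x - 4 appears with exponent 3: the algebraic multiplicity is 3.

rank(A - 4I) = 1, so the eigenspace has dimension 3 - 1 = 2: the geometric multiplicity is 2.

Since 2 < 3, A is not diagonalizable.

algebraic multiplicity 3, geometric multiplicity 2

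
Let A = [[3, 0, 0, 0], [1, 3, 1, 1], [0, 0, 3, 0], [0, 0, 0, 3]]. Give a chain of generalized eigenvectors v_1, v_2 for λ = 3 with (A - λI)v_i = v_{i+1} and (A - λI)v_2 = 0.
We seek v_1 ∈ ker((A - 3I)^2) \ ker(A - 3I), then set v_{i+1} = (A - 3I) v_i.

One such chain is v_1 = [[1, 1, -2, 0]]^T, v_2 = [[0, -1, 0, 0]]^T. Check: (A - 3I) v_2 = [[0, 0, 0, 0]]^T = 0.

v_1 = [[1, 1, -2, 0]]^T, v_2 = [[0, -1, 0, 0]]^T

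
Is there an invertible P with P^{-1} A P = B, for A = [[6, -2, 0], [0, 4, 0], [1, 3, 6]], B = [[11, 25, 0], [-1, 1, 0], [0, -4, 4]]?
Yes.

Two matrices over a field are similar if and only if they have the same invariant factors.

Both A and B have characteristic polynomial (x - 6)^2(x - 4) and minimal polynomial (x - 6)^2(x - 4). Computing further, both have invariant factors (x - 6)^2(x - 4). Hence A and B are similar.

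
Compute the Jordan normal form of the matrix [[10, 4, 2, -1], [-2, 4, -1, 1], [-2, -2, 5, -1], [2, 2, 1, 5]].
J = [[6, 1, 0, 0], [0, 6, 1, 0], [0, 0, 6, 0], [0, 0, 0, 6]]

The characteristic polynomial is det(xI - A) = (x - 6)^4, so the eigenvalues are 6 (algebraic multiplicity 4).

For λ = 6: rank(A - 6I) = 2, rank((A - 6I)^2) = 1, rank((A - 6I)^3) = 0. The eigenspace has dimension 4 - 2 = 2, so there are 2 Jordan blocks; the rank sequence gives block sizes [3, 1].

Assembling the blocks gives the Jordan form J above.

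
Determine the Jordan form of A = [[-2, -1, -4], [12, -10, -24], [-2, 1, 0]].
J = [[-4, 1, 0], [0, -4, 0], [0, 0, -4]]

The characteristic polynomial is det(xI - A) = (x + 4)^3, so the eigenvalues are -4 (algebraic multiplicity 3).

For λ = -4: rank(A + 4I) = 1, rank((A + 4I)^2) = 0. The eigenspace has dimension 3 - 1 = 2, so there are 2 Jordan blocks; the rank sequence gives block sizes [2, 1].

Assembling the blocks gives the Jordan form J above.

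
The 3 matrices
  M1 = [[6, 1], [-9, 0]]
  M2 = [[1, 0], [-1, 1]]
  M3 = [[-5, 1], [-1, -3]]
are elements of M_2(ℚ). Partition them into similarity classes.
3 classes: {M1}, {M2}, {M3}

Characteristic polynomials: χ_{M1} = (x - 3)^2, χ_{M2} = (x - 1)^2, χ_{M3} = (x + 4)^2.

{M1}: invariant factors (x - 3)^2.

{M2}: invariant factors (x - 1)^2.

{M3}: invariant factors (x + 4)^2.

Matrices are similar if and only if their invariant-factor lists agree; the partition into similarity classes is {M1}, {M2}, {M3}.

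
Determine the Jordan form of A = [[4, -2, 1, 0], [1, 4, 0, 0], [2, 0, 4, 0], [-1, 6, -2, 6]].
J = [[4, 1, 0, 0], [0, 4, 1, 0], [0, 0, 4, 0], [0, 0, 0, 6]]

The characteristic polynomial is det(xI - A) = (x - 6)(x - 4)^3, so the eigenvalues are 4 (algebraic multiplicity 3), 6 (algebraic multiplicity 1).

For λ = 4: rank(A - 4I) = 3, rank((A - 4I)^2) = 2, rank((A - 4I)^3) = 1. The eigenspace has dimension 4 - 3 = 1, so there is 1 Jordan block; the rank sequence gives block sizes [3].

For λ = 6: algebraic multiplicity 1 gives one 1×1 block.

Assembling the blocks gives the Jordan form J above.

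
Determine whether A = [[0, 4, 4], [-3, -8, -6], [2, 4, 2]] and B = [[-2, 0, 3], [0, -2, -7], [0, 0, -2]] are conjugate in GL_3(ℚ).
Two matrices over a field are similar if and only if they have the same invariant factors.

Both A and B have characteristic polynomial (x + 2)^3 and minimal polynomial (x + 2)^2. Computing further, both have invariant factors x + 2, (x + 2)^2. Hence A and B are similar.

Yes.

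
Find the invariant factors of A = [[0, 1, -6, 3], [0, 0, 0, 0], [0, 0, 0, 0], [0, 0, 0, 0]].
The Jordan structure of A has elementary divisors x^2, x, x. Arranging the block sizes at each eigenvalue in decreasing order and taking row products gives the invariant factors.

Invariant factors (smallest first, each dividing the next): x, x, x^2.

Check: the last factor x^2 is the minimal polynomial, and the product x^4 is the characteristic polynomial.

x, x, x^2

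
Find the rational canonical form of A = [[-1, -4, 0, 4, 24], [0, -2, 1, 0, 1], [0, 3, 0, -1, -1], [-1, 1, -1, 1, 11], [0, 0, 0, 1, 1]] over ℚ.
R = [[0, 3, 0, 0, 0], [1, -2, 0, 0, 0], [0, 0, 0, 0, -9], [0, 0, 1, 0, 9], [0, 0, 0, 1, 1]]

The invariant factors of A (the non-unit diagonal entries of the Smith normal form of xI - A over ℚ[x]) are (x - 1)(x + 3), (x - 3)(x - 1)(x + 3), each dividing the next. The characteristic polynomial is their product, (x - 3)(x - 1)^2(x + 3)^2.

The rational canonical form is the block-diagonal matrix of companion matrices C(f_i):
R = [[0, 3, 0, 0, 0], [1, -2, 0, 0, 0], [0, 0, 0, 0, -9], [0, 0, 1, 0, 9], [0, 0, 0, 1, 1]].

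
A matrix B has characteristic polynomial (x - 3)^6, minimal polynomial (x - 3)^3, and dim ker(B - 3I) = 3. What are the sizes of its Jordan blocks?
λ = 3: algebraic multiplicity 6 (exponent in χ_B), largest block size 3 (exponent in m_B), 3 blocks (geometric multiplicity). These force block sizes [3, 2, 1].

Jordan blocks: (3, 3), (3, 2), (3, 1)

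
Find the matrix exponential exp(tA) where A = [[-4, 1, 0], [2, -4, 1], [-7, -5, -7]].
A has Jordan form J = [[-5, 1, 0], [0, -5, 1], [0, 0, -5]] with A = PJP^{-1}, so e^{tA} = P e^{tJ} P^{-1}.

For a Jordan block J_k(λ), e^{tJ_k(λ)} = e^{λt} · (I + tN + t^2 N^2/2! + ... + t^{k-1} N^{k-1}/(k-1)!) where N is the nilpotent superdiagonal part.

Assembling the blocks and conjugating back gives the entries of e^{tA} as shown above.

e^{tA} = [[(3*t^2/2 + t + 1)*e^{-5*t}, t*(t + 1)*e^{-5*t}, t^2*e^{-5*t}/2], [t*(4 - 3*t)*e^{-5*t}/2, (-t^2 + t + 1)*e^{-5*t}, t*(2 - t)*e^{-5*t}/2], [t*(-3*t - 14)*e^{-5*t}/2, t*(-t - 5)*e^{-5*t}, (-t^2 - 4*t + 2)*e^{-5*t}/2]]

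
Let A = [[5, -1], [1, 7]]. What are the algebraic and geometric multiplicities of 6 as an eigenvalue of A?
The characteristic polynomial is (x - 6)^2, so the factor x - 6 appears with exponent 2: the algebraic multiplicity is 2.

rank(A - 6I) = 1, so the eigenspace has dimension 2 - 1 = 1: the geometric multiplicity is 1.

Since 1 < 2, A is not diagonalizable.

algebraic multiplicity 2, geometric multiplicity 1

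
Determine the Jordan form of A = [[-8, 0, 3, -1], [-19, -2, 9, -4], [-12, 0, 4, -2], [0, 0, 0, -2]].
J = [[-2, 1, 0, 0], [0, -2, 1, 0], [0, 0, -2, 0], [0, 0, 0, -2]]

The characteristic polynomial is det(xI - A) = (x + 2)^4, so the eigenvalues are -2 (algebraic multiplicity 4).

For λ = -2: rank(A + 2I) = 2, rank((A + 2I)^2) = 1, rank((A + 2I)^3) = 0. The eigenspace has dimension 4 - 2 = 2, so there are 2 Jordan blocks; the rank sequence gives block sizes [3, 1].

Assembling the blocks gives the Jordan form J above.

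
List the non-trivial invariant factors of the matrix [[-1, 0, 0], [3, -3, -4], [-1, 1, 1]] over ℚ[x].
(x + 1)^3

The Jordan structure of A has elementary divisors (x + 1)^3. Arranging the block sizes at each eigenvalue in decreasing order and taking row products gives the invariant factors.

Invariant factors (smallest first, each dividing the next): (x + 1)^3.

Check: the last factor (x + 1)^3 is the minimal polynomial, and the product (x + 1)^3 is the characteristic polynomial.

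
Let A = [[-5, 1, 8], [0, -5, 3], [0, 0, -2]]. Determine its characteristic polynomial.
xI - A = [[x + 5, -1, -8], [0, x + 5, -3], [0, 0, x + 2]].

Expanding det(xI - A) along the first row:
det(xI - A) = + (x + 5)·det([[x + 5, -3], [0, x + 2]]) - (-1)·det([[0, -3], [0, x + 2]]) + (-8)·det([[0, x + 5], [0, 0]]).

Evaluating gives χ_A(x) = x^3 + 12x^2 + 45x + 50 = (x + 2)(x + 5)^2.

χ_A(x) = (x + 2)(x + 5)^2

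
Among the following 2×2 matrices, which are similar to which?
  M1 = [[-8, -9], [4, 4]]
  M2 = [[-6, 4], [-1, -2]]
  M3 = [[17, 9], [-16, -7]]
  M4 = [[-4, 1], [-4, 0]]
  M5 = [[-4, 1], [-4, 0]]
Characteristic polynomials: χ_{M1} = (x + 2)^2, χ_{M2} = (x + 4)^2, χ_{M3} = (x - 5)^2, χ_{M4} = (x + 2)^2, χ_{M5} = (x + 2)^2.

{M1, M4, M5}: invariant factors (x + 2)^2.

{M2}: invariant factors (x + 4)^2.

{M3}: invariant factors (x - 5)^2.

Matrices are similar if and only if their invariant-factor lists agree; the partition into similarity classes is {M1, M4, M5}, {M2}, {M3}.

3 classes: {M1, M4, M5}, {M2}, {M3}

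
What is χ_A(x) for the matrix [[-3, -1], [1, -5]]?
χ_A(x) = (x + 4)^2

xI - A = [[x + 3, 1], [-1, x + 5]].

Expanding det(xI - A) along the first row:
det(xI - A) = + (x + 3)·det([[x + 5]]) - (1)·det([[-1]]).

Evaluating gives χ_A(x) = x^2 + 8x + 16 = (x + 4)^2.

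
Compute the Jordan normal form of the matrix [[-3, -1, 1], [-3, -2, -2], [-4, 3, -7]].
The characteristic polynomial is det(xI - A) = (x + 4)^3, so the eigenvalues are -4 (algebraic multiplicity 3).

For λ = -4: rank(A + 4I) = 2, rank((A + 4I)^2) = 1, rank((A + 4I)^3) = 0. The eigenspace has dimension 3 - 2 = 1, so there is 1 Jordan block; the rank sequence gives block sizes [3].

Assembling the blocks gives the Jordan form J above.

J = [[-4, 1, 0], [0, -4, 1], [0, 0, -4]]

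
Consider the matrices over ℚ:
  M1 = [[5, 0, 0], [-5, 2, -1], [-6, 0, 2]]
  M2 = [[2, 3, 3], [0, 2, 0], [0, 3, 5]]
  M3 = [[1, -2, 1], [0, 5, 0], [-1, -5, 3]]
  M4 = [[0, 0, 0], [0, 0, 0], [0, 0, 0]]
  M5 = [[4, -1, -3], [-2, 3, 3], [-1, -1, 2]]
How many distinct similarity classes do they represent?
3 classes: {M1, M3, M5}, {M2}, {M4}

Characteristic polynomials: χ_{M1} = (x - 5)(x - 2)^2, χ_{M2} = (x - 5)(x - 2)^2, χ_{M3} = (x - 5)(x - 2)^2, χ_{M4} = x^3, χ_{M5} = (x - 5)(x - 2)^2.

{M1, M3, M5}: invariant factors (x - 5)(x - 2)^2.

{M2}: invariant factors x - 2, (x - 5)(x - 2).

{M4}: invariant factors x, x, x.

Matrices are similar if and only if their invariant-factor lists agree; the partition into similarity classes is {M1, M3, M5}, {M2}, {M4}.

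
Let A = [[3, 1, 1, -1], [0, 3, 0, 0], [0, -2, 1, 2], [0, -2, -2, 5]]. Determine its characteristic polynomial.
χ_A(x) = (x - 3)^4

xI - A = [[x - 3, -1, -1, 1], [0, x - 3, 0, 0], [0, 2, x - 1, -2], [0, 2, 2, x - 5]].

Expanding det(xI - A) along the first row:
det(xI - A) = + (x - 3)·det([[x - 3, 0, 0], [2, x - 1, -2], [2, 2, x - 5]]) - (-1)·det([[0, 0, 0], [0, x - 1, -2], [0, 2, x - 5]]) + (-1)·det([[0, x - 3, 0], [0, 2, -2], [0, 2, x - 5]]) - (1)·det([[0, x - 3, 0], [0, 2, x - 1], [0, 2, 2]]).

Evaluating gives χ_A(x) = x^4 - 12x^3 + 54x^2 - 108x + 81 = (x - 3)^4.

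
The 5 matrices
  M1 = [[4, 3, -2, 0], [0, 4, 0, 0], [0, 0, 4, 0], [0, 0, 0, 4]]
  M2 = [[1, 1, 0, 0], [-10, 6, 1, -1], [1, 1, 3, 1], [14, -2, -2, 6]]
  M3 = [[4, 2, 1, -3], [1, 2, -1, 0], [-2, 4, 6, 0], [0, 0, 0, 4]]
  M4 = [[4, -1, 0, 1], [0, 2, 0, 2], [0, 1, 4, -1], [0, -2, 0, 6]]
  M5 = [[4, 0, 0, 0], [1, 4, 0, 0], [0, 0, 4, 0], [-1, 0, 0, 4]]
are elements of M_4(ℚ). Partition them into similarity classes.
2 classes: {M1, M4, M5}, {M2, M3}

Characteristic polynomials: χ_{M1} = (x - 4)^4, χ_{M2} = (x - 4)^4, χ_{M3} = (x - 4)^4, χ_{M4} = (x - 4)^4, χ_{M5} = (x - 4)^4.

{M1, M4, M5}: invariant factors x - 4, x - 4, (x - 4)^2.

{M2, M3}: invariant factors x - 4, (x - 4)^3.

Matrices are similar if and only if their invariant-factor lists agree; the partition into similarity classes is {M1, M4, M5}, {M2, M3}.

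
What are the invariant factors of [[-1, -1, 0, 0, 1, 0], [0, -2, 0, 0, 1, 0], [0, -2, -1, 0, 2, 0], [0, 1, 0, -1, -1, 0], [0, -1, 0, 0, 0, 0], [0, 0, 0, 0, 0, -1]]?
The Jordan structure of A has elementary divisors (x + 1)^2, (x + 1), (x + 1), (x + 1), (x + 1). Arranging the block sizes at each eigenvalue in decreasing order and taking row products gives the invariant factors.

Invariant factors (smallest first, each dividing the next): x + 1, x + 1, x + 1, x + 1, (x + 1)^2.

Check: the last factor (x + 1)^2 is the minimal polynomial, and the product (x + 1)^6 is the characteristic polynomial.

x + 1, x + 1, x + 1, x + 1, (x + 1)^2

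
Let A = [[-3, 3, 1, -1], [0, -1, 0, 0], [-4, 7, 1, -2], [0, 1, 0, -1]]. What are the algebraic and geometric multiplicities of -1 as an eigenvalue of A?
The characteristic polynomial is (x + 1)^4, so the factor x + 1 appears with exponent 4: the algebraic multiplicity is 4.

rank(A + I) = 2, so the eigenspace has dimension 4 - 2 = 2: the geometric multiplicity is 2.

Since 2 < 4, A is not diagonalizable.

algebraic multiplicity 4, geometric multiplicity 2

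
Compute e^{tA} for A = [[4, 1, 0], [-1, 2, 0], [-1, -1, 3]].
e^{tA} = [[(t + 1)*e^{3*t}, t*e^{3*t}, 0], [-t*e^{3*t}, (1 - t)*e^{3*t}, 0], [-t*e^{3*t}, -t*e^{3*t}, e^{3*t}]]

A has Jordan form J = [[3, 1, 0], [0, 3, 0], [0, 0, 3]] with A = PJP^{-1}, so e^{tA} = P e^{tJ} P^{-1}.

For a Jordan block J_k(λ), e^{tJ_k(λ)} = e^{λt} · (I + tN + t^2 N^2/2! + ... + t^{k-1} N^{k-1}/(k-1)!) where N is the nilpotent superdiagonal part.

Assembling the blocks and conjugating back gives the entries of e^{tA} as shown above.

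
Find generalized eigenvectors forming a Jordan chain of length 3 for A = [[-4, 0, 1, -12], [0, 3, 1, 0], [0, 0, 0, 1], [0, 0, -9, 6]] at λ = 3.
We seek v_1 ∈ ker((A - 3I)^3) \ ker((A - 3I)^2), then set v_{i+1} = (A - 3I) v_i.

One such chain is v_1 = [[-1, 0, 0, 1]]^T, v_2 = [[-5, 0, 1, 3]]^T, v_3 = [[0, 1, 0, 0]]^T. Check: (A - 3I) v_3 = [[0, 0, 0, 0]]^T = 0.

v_1 = [[-1, 0, 0, 1]]^T, v_2 = [[-5, 0, 1, 3]]^T, v_3 = [[0, 1, 0, 0]]^T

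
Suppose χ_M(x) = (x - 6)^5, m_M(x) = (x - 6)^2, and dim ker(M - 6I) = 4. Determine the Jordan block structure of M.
Jordan blocks: (6, 2), (6, 1), (6, 1), (6, 1)

λ = 6: algebraic multiplicity 5 (exponent in χ_M), largest block size 2 (exponent in m_M), 4 blocks (geometric multiplicity). These force block sizes [2, 1, 1, 1].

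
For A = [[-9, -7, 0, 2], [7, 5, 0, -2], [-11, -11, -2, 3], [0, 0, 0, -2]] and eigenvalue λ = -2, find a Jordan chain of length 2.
v_1 = [[0, 1, 0, 1]]^T, v_2 = [[-5, 5, -8, 0]]^T

We seek v_1 ∈ ker((A + 2I)^2) \ ker(A + 2I), then set v_{i+1} = (A + 2I) v_i.

One such chain is v_1 = [[0, 1, 0, 1]]^T, v_2 = [[-5, 5, -8, 0]]^T. Check: (A + 2I) v_2 = [[0, 0, 0, 0]]^T = 0.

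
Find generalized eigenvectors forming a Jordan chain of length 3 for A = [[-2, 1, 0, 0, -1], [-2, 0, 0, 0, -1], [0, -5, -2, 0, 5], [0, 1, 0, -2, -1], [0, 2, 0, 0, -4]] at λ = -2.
v_1 = [[0, 1, -2, 0, 1]]^T, v_2 = [[0, 1, 0, 0, 0]]^T, v_3 = [[1, 2, -5, 1, 2]]^T

We seek v_1 ∈ ker((A + 2I)^3) \ ker((A + 2I)^2), then set v_{i+1} = (A + 2I) v_i.

One such chain is v_1 = [[0, 1, -2, 0, 1]]^T, v_2 = [[0, 1, 0, 0, 0]]^T, v_3 = [[1, 2, -5, 1, 2]]^T. Check: (A + 2I) v_3 = [[0, 0, 0, 0, 0]]^T = 0.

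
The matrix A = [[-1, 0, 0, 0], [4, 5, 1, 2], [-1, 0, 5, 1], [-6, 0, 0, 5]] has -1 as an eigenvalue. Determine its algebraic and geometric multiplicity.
The characteristic polynomial is (x - 5)^3(x + 1), so the factor x + 1 appears with exponent 1: the algebraic multiplicity is 1.

rank(A + I) = 3, so the eigenspace has dimension 4 - 3 = 1: the geometric multiplicity is 1.

algebraic multiplicity 1, geometric multiplicity 1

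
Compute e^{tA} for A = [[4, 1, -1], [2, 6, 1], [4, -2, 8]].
e^{tA} = [[(t^2 - 2*t + 1)*e^{6*t}, t*e^{6*t}, t*(t - 2)*e^{6*t}/2], [2*t*e^{6*t}, e^{6*t}, t*e^{6*t}], [2*t*(2 - t)*e^{6*t}, -2*t*e^{6*t}, (-t^2 + 2*t + 1)*e^{6*t}]]

A has Jordan form J = [[6, 1, 0], [0, 6, 1], [0, 0, 6]] with A = PJP^{-1}, so e^{tA} = P e^{tJ} P^{-1}.

For a Jordan block J_k(λ), e^{tJ_k(λ)} = e^{λt} · (I + tN + t^2 N^2/2! + ... + t^{k-1} N^{k-1}/(k-1)!) where N is the nilpotent superdiagonal part.

Assembling the blocks and conjugating back gives the entries of e^{tA} as shown above.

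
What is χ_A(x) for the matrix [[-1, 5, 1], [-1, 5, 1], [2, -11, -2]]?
χ_A(x) = x(x - 1)^2

xI - A = [[x + 1, -5, -1], [1, x - 5, -1], [-2, 11, x + 2]].

Expanding det(xI - A) along the first row:
det(xI - A) = + (x + 1)·det([[x - 5, -1], [11, x + 2]]) - (-5)·det([[1, -1], [-2, x + 2]]) + (-1)·det([[1, x - 5], [-2, 11]]).

Evaluating gives χ_A(x) = x^3 - 2x^2 + x = x(x - 1)^2.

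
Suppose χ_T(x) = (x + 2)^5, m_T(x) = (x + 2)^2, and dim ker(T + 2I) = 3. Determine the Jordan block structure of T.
λ = -2: algebraic multiplicity 5 (exponent in χ_T), largest block size 2 (exponent in m_T), 3 blocks (geometric multiplicity). These force block sizes [2, 2, 1].

Jordan blocks: (-2, 2), (-2, 2), (-2, 1)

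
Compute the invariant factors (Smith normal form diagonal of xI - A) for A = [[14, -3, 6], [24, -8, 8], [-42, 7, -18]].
The Jordan structure of A has elementary divisors (x + 4)^2, (x + 4). Arranging the block sizes at each eigenvalue in decreasing order and taking row products gives the invariant factors.

Invariant factors (smallest first, each dividing the next): x + 4, (x + 4)^2.

Check: the last factor (x + 4)^2 is the minimal polynomial, and the product (x + 4)^3 is the characteristic polynomial.

x + 4, (x + 4)^2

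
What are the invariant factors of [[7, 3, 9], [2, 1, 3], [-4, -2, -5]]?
(x - 1)^3

The Jordan structure of A has elementary divisors (x - 1)^3. Arranging the block sizes at each eigenvalue in decreasing order and taking row products gives the invariant factors.

Invariant factors (smallest first, each dividing the next): (x - 1)^3.

Check: the last factor (x - 1)^3 is the minimal polynomial, and the product (x - 1)^3 is the characteristic polynomial.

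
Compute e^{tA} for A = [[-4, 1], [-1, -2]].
A has Jordan form J = [[-3, 1], [0, -3]] with A = PJP^{-1}, so e^{tA} = P e^{tJ} P^{-1}.

For a Jordan block J_k(λ), e^{tJ_k(λ)} = e^{λt} · (I + tN + t^2 N^2/2! + ... + t^{k-1} N^{k-1}/(k-1)!) where N is the nilpotent superdiagonal part.

Assembling the blocks and conjugating back gives the entries of e^{tA} as shown above.

e^{tA} = [[(1 - t)*e^{-3*t}, t*e^{-3*t}], [-t*e^{-3*t}, (t + 1)*e^{-3*t}]]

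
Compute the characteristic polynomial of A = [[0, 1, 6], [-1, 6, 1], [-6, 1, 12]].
xI - A = [[x, -1, -6], [1, x - 6, -1], [6, -1, x - 12]].

Expanding det(xI - A) along the first row:
det(xI - A) = + (x)·det([[x - 6, -1], [-1, x - 12]]) - (-1)·det([[1, -1], [6, x - 12]]) + (-6)·det([[1, x - 6], [6, -1]]).

Evaluating gives χ_A(x) = x^3 - 18x^2 + 108x - 216 = (x - 6)^3.

χ_A(x) = (x - 6)^3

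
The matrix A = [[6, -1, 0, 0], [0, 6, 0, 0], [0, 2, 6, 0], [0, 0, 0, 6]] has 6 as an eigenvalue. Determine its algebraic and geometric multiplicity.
algebraic multiplicity 4, geometric multiplicity 3

The characteristic polynomial is (x - 6)^4, so the factor x - 6 appears with exponent 4: the algebraic multiplicity is 4.

rank(A - 6I) = 1, so the eigenspace has dimension 4 - 1 = 3: the geometric multiplicity is 3.

Since 3 < 4, A is not diagonalizable.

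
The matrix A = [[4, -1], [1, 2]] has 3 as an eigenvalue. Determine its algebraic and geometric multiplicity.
algebraic multiplicity 2, geometric multiplicity 1

The characteristic polynomial is (x - 3)^2, so the factor x - 3 appears with exponent 2: the algebraic multiplicity is 2.

rank(A - 3I) = 1, so the eigenspace has dimension 2 - 1 = 1: the geometric multiplicity is 1.

Since 1 < 2, A is not diagonalizable.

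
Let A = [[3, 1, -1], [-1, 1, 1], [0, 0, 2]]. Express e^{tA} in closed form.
e^{tA} = [[(t + 1)*e^{2*t}, t*e^{2*t}, -t*e^{2*t}], [-t*e^{2*t}, (1 - t)*e^{2*t}, t*e^{2*t}], [0, 0, e^{2*t}]]

A has Jordan form J = [[2, 1, 0], [0, 2, 0], [0, 0, 2]] with A = PJP^{-1}, so e^{tA} = P e^{tJ} P^{-1}.

For a Jordan block J_k(λ), e^{tJ_k(λ)} = e^{λt} · (I + tN + t^2 N^2/2! + ... + t^{k-1} N^{k-1}/(k-1)!) where N is the nilpotent superdiagonal part.

Assembling the blocks and conjugating back gives the entries of e^{tA} as shown above.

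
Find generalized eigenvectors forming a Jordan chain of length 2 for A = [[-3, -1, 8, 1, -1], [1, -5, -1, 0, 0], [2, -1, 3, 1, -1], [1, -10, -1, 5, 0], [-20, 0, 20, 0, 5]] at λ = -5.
v_1 = [[1, 2, 0, 2, 2]]^T, v_2 = [[0, 1, 0, 1, 0]]^T

We seek v_1 ∈ ker((A + 5I)^2) \ ker(A + 5I), then set v_{i+1} = (A + 5I) v_i.

One such chain is v_1 = [[1, 2, 0, 2, 2]]^T, v_2 = [[0, 1, 0, 1, 0]]^T. Check: (A + 5I) v_2 = [[0, 0, 0, 0, 0]]^T = 0.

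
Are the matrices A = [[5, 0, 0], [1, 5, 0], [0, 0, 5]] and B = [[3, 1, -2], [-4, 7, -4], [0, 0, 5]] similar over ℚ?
Two matrices over a field are similar if and only if they have the same invariant factors.

Both A and B have characteristic polynomial (x - 5)^3 and minimal polynomial (x - 5)^2. Computing further, both have invariant factors x - 5, (x - 5)^2. Hence A and B are similar.

Yes.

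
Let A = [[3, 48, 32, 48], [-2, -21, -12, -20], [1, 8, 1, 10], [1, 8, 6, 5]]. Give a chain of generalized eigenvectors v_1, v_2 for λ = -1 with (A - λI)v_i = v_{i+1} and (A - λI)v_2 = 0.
We seek v_1 ∈ ker((A + I)^2) \ ker(A + I), then set v_{i+1} = (A + I) v_i.

One such chain is v_1 = [[1, 0, 0, 0]]^T, v_2 = [[4, -2, 1, 1]]^T. Check: (A + I) v_2 = [[0, 0, 0, 0]]^T = 0.

v_1 = [[1, 0, 0, 0]]^T, v_2 = [[4, -2, 1, 1]]^T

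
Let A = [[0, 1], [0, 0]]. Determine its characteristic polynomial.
χ_A(x) = x^2

xI - A = [[x, -1], [0, x]].

Expanding det(xI - A) along the first row:
det(xI - A) = + (x)·det([[x]]) - (-1)·det([[0]]).

Evaluating gives χ_A(x) = x^2.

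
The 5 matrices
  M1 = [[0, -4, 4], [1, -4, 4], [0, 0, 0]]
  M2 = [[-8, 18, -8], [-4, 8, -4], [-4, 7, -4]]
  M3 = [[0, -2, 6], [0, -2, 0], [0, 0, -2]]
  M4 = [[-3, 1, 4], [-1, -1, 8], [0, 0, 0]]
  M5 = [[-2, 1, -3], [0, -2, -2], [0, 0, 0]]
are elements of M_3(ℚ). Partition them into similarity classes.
Characteristic polynomials: χ_{M1} = x(x + 2)^2, χ_{M2} = x(x + 2)^2, χ_{M3} = x(x + 2)^2, χ_{M4} = x(x + 2)^2, χ_{M5} = x(x + 2)^2.

{M1, M2, M4, M5}: invariant factors x(x + 2)^2.

{M3}: invariant factors x + 2, x(x + 2).

Matrices are similar if and only if their invariant-factor lists agree; the partition into similarity classes is {M1, M2, M4, M5}, {M3}.

2 classes: {M1, M2, M4, M5}, {M3}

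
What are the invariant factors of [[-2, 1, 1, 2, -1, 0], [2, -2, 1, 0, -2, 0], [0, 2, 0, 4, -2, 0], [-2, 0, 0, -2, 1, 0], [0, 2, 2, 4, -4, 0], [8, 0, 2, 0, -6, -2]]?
x + 2, (x + 2)^2, (x + 2)^3

The Jordan structure of A has elementary divisors (x + 2)^3, (x + 2)^2, (x + 2). Arranging the block sizes at each eigenvalue in decreasing order and taking row products gives the invariant factors.

Invariant factors (smallest first, each dividing the next): x + 2, (x + 2)^2, (x + 2)^3.

Check: the last factor (x + 2)^3 is the minimal polynomial, and the product (x + 2)^6 is the characteristic polynomial.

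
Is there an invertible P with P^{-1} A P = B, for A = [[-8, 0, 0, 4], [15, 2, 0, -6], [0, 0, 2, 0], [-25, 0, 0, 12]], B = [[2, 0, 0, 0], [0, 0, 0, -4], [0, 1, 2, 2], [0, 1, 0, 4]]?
Two matrices over a field are similar if and only if they have the same invariant factors.

Both A and B have characteristic polynomial (x - 2)^4 and minimal polynomial (x - 2)^2. Computing further, both have invariant factors x - 2, x - 2, (x - 2)^2. Hence A and B are similar.

Yes.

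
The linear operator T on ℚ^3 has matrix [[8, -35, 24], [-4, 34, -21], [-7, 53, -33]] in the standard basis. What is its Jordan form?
J = [[3, 1, 0], [0, 3, 1], [0, 0, 3]]

The characteristic polynomial is det(xI - A) = (x - 3)^3, so the eigenvalues are 3 (algebraic multiplicity 3).

For λ = 3: rank(A - 3I) = 2, rank((A - 3I)^2) = 1, rank((A - 3I)^3) = 0. The eigenspace has dimension 3 - 2 = 1, so there is 1 Jordan block; the rank sequence gives block sizes [3].

Assembling the blocks gives the Jordan form J above.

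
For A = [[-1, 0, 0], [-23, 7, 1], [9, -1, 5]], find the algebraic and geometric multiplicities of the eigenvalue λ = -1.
algebraic multiplicity 1, geometric multiplicity 1

The characteristic polynomial is (x - 6)^2(x + 1), so the factor x + 1 appears with exponent 1: the algebraic multiplicity is 1.

rank(A + I) = 2, so the eigenspace has dimension 3 - 2 = 1: the geometric multiplicity is 1.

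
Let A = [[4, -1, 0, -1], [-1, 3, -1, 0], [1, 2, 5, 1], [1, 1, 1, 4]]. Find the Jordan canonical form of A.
The characteristic polynomial is det(xI - A) = (x - 4)^4, so the eigenvalues are 4 (algebraic multiplicity 4).

For λ = 4: rank(A - 4I) = 2, rank((A - 4I)^2) = 0. The eigenspace has dimension 4 - 2 = 2, so there are 2 Jordan blocks; the rank sequence gives block sizes [2, 2].

Assembling the blocks gives the Jordan form J above.

J = [[4, 1, 0, 0], [0, 4, 0, 0], [0, 0, 4, 1], [0, 0, 0, 4]]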